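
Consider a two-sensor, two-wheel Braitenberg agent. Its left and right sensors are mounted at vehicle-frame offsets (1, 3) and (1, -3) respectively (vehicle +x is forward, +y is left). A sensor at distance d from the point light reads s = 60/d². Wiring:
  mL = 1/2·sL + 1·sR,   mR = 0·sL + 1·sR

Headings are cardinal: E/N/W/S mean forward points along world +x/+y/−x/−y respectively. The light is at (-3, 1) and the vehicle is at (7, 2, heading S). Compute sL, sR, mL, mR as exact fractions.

60/169 60/49 11610/8281 60/49

left sensor world pos  = (10, 1); dL² = 169
right sensor world pos = (4, 1); dR² = 49
sL = 60/169 = 60/169
sR = 60/49 = 60/49
mL = 1/2·sL + 1·sR = 11610/8281
mR = 0·sL + 1·sR = 60/49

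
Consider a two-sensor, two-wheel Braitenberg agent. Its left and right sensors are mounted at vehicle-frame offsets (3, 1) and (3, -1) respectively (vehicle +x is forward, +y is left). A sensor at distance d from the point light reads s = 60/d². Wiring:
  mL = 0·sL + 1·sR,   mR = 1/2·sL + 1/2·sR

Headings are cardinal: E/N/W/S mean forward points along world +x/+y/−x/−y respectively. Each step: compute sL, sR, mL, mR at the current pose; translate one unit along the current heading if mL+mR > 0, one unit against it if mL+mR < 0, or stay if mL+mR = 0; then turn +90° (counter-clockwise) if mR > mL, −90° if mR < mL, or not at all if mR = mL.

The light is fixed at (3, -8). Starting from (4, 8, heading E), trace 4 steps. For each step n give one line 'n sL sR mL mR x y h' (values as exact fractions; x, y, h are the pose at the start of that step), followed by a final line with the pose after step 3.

0 12/61 60/241 60/241 3276/14701 4 8 E
1 30/89 6/17 6/17 522/1513 5 8 S
2 60/197 60/257 60/257 13620/50629 5 7 W
3 15/37 5/12 5/12 365/888 4 7 S
final 4 6 W

n=0: pose=(4,8,E); sL=12/61, sR=60/241; mL=60/241, mR=3276/14701; mL+mR=6936/14701 → advance +1; mR−mL=-384/14701 → turn -1·90°
n=1: pose=(5,8,S); sL=30/89, sR=6/17; mL=6/17, mR=522/1513; mL+mR=1056/1513 → advance +1; mR−mL=-12/1513 → turn -1·90°
n=2: pose=(5,7,W); sL=60/197, sR=60/257; mL=60/257, mR=13620/50629; mL+mR=25440/50629 → advance +1; mR−mL=1800/50629 → turn +1·90°
n=3: pose=(4,7,S); sL=15/37, sR=5/12; mL=5/12, mR=365/888; mL+mR=245/296 → advance +1; mR−mL=-5/888 → turn -1·90°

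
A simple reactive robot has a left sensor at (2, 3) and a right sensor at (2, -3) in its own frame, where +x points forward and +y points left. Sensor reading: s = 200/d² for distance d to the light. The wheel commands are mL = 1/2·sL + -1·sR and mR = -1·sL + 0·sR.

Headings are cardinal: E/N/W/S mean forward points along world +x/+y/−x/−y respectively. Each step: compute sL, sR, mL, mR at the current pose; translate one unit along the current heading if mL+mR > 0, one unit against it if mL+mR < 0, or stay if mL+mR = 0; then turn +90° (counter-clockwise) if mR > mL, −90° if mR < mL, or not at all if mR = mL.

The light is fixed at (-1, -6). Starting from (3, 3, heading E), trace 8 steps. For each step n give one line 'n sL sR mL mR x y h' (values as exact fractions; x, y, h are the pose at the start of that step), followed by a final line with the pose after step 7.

n=0: pose=(3,3,E); sL=10/9, sR=25/9; mL=-20/9, mR=-10/9; mL+mR=-10/3 → advance -1; mR−mL=10/9 → turn +1·90°
n=1: pose=(2,3,N); sL=200/121, sR=200/157; mL=-8500/18997, mR=-200/121; mL+mR=-39900/18997 → advance -1; mR−mL=-22900/18997 → turn -1·90°
n=2: pose=(2,2,E); sL=100/73, sR=4; mL=-242/73, mR=-100/73; mL+mR=-342/73 → advance -1; mR−mL=142/73 → turn +1·90°
n=3: pose=(1,2,N); sL=200/101, sR=8/5; mL=-308/505, mR=-200/101; mL+mR=-1308/505 → advance -1; mR−mL=-692/505 → turn -1·90°
n=4: pose=(1,1,E); sL=50/29, sR=25/4; mL=-625/116, mR=-50/29; mL+mR=-825/116 → advance -1; mR−mL=425/116 → turn +1·90°
n=5: pose=(0,1,N); sL=40/17, sR=200/97; mL=-1460/1649, mR=-40/17; mL+mR=-5340/1649 → advance -1; mR−mL=-2420/1649 → turn -1·90°
n=6: pose=(0,0,E); sL=20/9, sR=100/9; mL=-10, mR=-20/9; mL+mR=-110/9 → advance -1; mR−mL=70/9 → turn +1·90°
n=7: pose=(-1,0,N); sL=200/73, sR=200/73; mL=-100/73, mR=-200/73; mL+mR=-300/73 → advance -1; mR−mL=-100/73 → turn -1·90°

0 10/9 25/9 -20/9 -10/9 3 3 E
1 200/121 200/157 -8500/18997 -200/121 2 3 N
2 100/73 4 -242/73 -100/73 2 2 E
3 200/101 8/5 -308/505 -200/101 1 2 N
4 50/29 25/4 -625/116 -50/29 1 1 E
5 40/17 200/97 -1460/1649 -40/17 0 1 N
6 20/9 100/9 -10 -20/9 0 0 E
7 200/73 200/73 -100/73 -200/73 -1 0 N
final -1 -1 E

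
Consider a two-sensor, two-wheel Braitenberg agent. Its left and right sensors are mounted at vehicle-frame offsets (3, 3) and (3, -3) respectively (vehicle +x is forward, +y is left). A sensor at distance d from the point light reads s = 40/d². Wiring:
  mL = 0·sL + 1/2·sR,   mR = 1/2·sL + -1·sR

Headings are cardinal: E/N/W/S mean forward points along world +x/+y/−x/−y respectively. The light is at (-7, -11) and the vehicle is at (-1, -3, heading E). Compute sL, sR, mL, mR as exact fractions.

20/101 20/53 10/53 -1490/5353

left sensor world pos  = (2, 0); dL² = 202
right sensor world pos = (2, -6); dR² = 106
sL = 40/202 = 20/101
sR = 40/106 = 20/53
mL = 0·sL + 1/2·sR = 10/53
mR = 1/2·sL + -1·sR = -1490/5353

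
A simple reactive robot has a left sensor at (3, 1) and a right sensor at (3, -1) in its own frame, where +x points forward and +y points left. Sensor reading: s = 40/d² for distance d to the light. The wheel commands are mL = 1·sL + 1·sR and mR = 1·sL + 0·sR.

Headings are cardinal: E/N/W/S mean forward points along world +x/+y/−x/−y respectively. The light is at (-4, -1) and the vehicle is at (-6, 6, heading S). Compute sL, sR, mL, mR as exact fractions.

left sensor world pos  = (-5, 3); dL² = 17
right sensor world pos = (-7, 3); dR² = 25
sL = 40/17 = 40/17
sR = 40/25 = 8/5
mL = 1·sL + 1·sR = 336/85
mR = 1·sL + 0·sR = 40/17

40/17 8/5 336/85 40/17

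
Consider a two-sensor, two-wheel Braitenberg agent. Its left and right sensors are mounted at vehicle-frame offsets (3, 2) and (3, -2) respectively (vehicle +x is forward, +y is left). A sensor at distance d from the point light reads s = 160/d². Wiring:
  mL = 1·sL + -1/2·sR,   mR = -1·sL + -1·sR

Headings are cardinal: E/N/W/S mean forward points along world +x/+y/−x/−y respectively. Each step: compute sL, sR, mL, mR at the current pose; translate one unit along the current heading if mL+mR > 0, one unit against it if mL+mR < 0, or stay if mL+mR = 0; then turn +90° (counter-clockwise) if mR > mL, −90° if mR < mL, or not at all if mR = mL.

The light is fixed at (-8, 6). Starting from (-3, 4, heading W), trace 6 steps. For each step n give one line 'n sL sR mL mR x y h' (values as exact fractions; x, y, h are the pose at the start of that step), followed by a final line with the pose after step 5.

0 8 40 -12 -48 -3 4 W
1 160/17 32/13 1808/221 -2624/221 -2 4 N
2 80/41 80/53 2600/2173 -7520/2173 -2 3 E
3 32/17 32/9 16/153 -832/153 -3 3 S
4 8 40 -12 -48 -3 4 W
5 160/17 32/13 1808/221 -2624/221 -2 4 N
final -2 3 E

n=0: pose=(-3,4,W); sL=8, sR=40; mL=-12, mR=-48; mL+mR=-60 → advance -1; mR−mL=-36 → turn -1·90°
n=1: pose=(-2,4,N); sL=160/17, sR=32/13; mL=1808/221, mR=-2624/221; mL+mR=-48/13 → advance -1; mR−mL=-4432/221 → turn -1·90°
n=2: pose=(-2,3,E); sL=80/41, sR=80/53; mL=2600/2173, mR=-7520/2173; mL+mR=-120/53 → advance -1; mR−mL=-10120/2173 → turn -1·90°
n=3: pose=(-3,3,S); sL=32/17, sR=32/9; mL=16/153, mR=-832/153; mL+mR=-16/3 → advance -1; mR−mL=-848/153 → turn -1·90°
n=4: pose=(-3,4,W); sL=8, sR=40; mL=-12, mR=-48; mL+mR=-60 → advance -1; mR−mL=-36 → turn -1·90°
n=5: pose=(-2,4,N); sL=160/17, sR=32/13; mL=1808/221, mR=-2624/221; mL+mR=-48/13 → advance -1; mR−mL=-4432/221 → turn -1·90°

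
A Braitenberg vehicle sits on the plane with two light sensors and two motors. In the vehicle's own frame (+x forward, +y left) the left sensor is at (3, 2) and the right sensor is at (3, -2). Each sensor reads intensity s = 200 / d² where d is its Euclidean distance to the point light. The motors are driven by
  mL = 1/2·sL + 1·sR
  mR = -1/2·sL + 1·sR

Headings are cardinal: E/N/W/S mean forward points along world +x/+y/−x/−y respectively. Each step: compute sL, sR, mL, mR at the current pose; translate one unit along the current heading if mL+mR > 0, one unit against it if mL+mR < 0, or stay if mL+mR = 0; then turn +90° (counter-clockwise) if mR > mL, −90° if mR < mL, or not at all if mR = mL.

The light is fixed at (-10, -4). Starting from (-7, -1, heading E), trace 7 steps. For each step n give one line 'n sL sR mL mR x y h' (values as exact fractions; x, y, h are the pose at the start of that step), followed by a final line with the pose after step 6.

0 200/61 200/37 15900/2257 8500/2257 -7 -1 E
1 50/9 50 475/9 425/9 -6 -1 S
2 200 200/17 1900/17 -1500/17 -6 -2 W
3 100/13 4 102/13 2/13 -7 -2 N
4 200/61 200/37 15900/2257 8500/2257 -7 -1 E
5 50/9 50 475/9 425/9 -6 -1 S
6 200 200/17 1900/17 -1500/17 -6 -2 W
final -7 -2 N

n=0: pose=(-7,-1,E); sL=200/61, sR=200/37; mL=15900/2257, mR=8500/2257; mL+mR=400/37 → advance +1; mR−mL=-200/61 → turn -1·90°
n=1: pose=(-6,-1,S); sL=50/9, sR=50; mL=475/9, mR=425/9; mL+mR=100 → advance +1; mR−mL=-50/9 → turn -1·90°
n=2: pose=(-6,-2,W); sL=200, sR=200/17; mL=1900/17, mR=-1500/17; mL+mR=400/17 → advance +1; mR−mL=-200 → turn -1·90°
n=3: pose=(-7,-2,N); sL=100/13, sR=4; mL=102/13, mR=2/13; mL+mR=8 → advance +1; mR−mL=-100/13 → turn -1·90°
n=4: pose=(-7,-1,E); sL=200/61, sR=200/37; mL=15900/2257, mR=8500/2257; mL+mR=400/37 → advance +1; mR−mL=-200/61 → turn -1·90°
n=5: pose=(-6,-1,S); sL=50/9, sR=50; mL=475/9, mR=425/9; mL+mR=100 → advance +1; mR−mL=-50/9 → turn -1·90°
n=6: pose=(-6,-2,W); sL=200, sR=200/17; mL=1900/17, mR=-1500/17; mL+mR=400/17 → advance +1; mR−mL=-200 → turn -1·90°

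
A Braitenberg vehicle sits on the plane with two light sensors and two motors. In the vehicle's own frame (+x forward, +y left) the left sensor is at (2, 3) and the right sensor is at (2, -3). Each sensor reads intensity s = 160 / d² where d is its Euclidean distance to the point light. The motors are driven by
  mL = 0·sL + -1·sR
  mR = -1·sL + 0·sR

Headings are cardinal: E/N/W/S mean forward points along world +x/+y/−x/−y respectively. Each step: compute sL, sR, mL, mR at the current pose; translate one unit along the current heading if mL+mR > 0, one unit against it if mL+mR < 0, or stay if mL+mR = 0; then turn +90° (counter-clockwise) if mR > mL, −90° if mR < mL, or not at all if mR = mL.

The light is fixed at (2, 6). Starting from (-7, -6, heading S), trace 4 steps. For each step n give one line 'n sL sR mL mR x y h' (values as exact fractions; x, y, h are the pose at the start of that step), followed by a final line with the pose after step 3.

n=0: pose=(-7,-6,S); sL=20/29, sR=8/17; mL=-8/17, mR=-20/29; mL+mR=-572/493 → advance -1; mR−mL=-108/493 → turn -1·90°
n=1: pose=(-7,-5,W); sL=160/317, sR=32/37; mL=-32/37, mR=-160/317; mL+mR=-16064/11729 → advance -1; mR−mL=4224/11729 → turn +1·90°
n=2: pose=(-6,-5,S); sL=80/97, sR=16/29; mL=-16/29, mR=-80/97; mL+mR=-3872/2813 → advance -1; mR−mL=-768/2813 → turn -1·90°
n=3: pose=(-6,-4,W); sL=160/269, sR=160/149; mL=-160/149, mR=-160/269; mL+mR=-66880/40081 → advance -1; mR−mL=19200/40081 → turn +1·90°

0 20/29 8/17 -8/17 -20/29 -7 -6 S
1 160/317 32/37 -32/37 -160/317 -7 -5 W
2 80/97 16/29 -16/29 -80/97 -6 -5 S
3 160/269 160/149 -160/149 -160/269 -6 -4 W
final -5 -4 S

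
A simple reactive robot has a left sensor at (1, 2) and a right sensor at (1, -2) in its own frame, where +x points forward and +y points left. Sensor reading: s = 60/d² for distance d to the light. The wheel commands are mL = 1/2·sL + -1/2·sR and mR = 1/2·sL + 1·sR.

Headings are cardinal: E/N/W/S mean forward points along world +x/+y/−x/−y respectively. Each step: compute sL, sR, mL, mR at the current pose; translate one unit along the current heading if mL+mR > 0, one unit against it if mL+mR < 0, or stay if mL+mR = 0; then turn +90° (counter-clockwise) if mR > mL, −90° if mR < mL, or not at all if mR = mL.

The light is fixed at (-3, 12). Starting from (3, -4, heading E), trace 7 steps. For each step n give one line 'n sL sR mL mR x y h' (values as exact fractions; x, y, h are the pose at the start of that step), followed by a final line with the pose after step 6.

0 12/49 60/373 768/18277 5178/18277 3 -4 E
1 6/25 10/51 28/1275 403/1275 4 -4 N
2 12/65 12/41 -144/2665 1026/2665 4 -3 W
3 3/16 15/68 -9/544 171/544 3 -3 S
4 12/49 60/373 768/18277 5178/18277 3 -4 E
5 6/25 10/51 28/1275 403/1275 4 -4 N
6 12/65 12/41 -144/2665 1026/2665 4 -3 W
final 3 -3 S

n=0: pose=(3,-4,E); sL=12/49, sR=60/373; mL=768/18277, mR=5178/18277; mL+mR=5946/18277 → advance +1; mR−mL=90/373 → turn +1·90°
n=1: pose=(4,-4,N); sL=6/25, sR=10/51; mL=28/1275, mR=403/1275; mL+mR=431/1275 → advance +1; mR−mL=5/17 → turn +1·90°
n=2: pose=(4,-3,W); sL=12/65, sR=12/41; mL=-144/2665, mR=1026/2665; mL+mR=882/2665 → advance +1; mR−mL=18/41 → turn +1·90°
n=3: pose=(3,-3,S); sL=3/16, sR=15/68; mL=-9/544, mR=171/544; mL+mR=81/272 → advance +1; mR−mL=45/136 → turn +1·90°
n=4: pose=(3,-4,E); sL=12/49, sR=60/373; mL=768/18277, mR=5178/18277; mL+mR=5946/18277 → advance +1; mR−mL=90/373 → turn +1·90°
n=5: pose=(4,-4,N); sL=6/25, sR=10/51; mL=28/1275, mR=403/1275; mL+mR=431/1275 → advance +1; mR−mL=5/17 → turn +1·90°
n=6: pose=(4,-3,W); sL=12/65, sR=12/41; mL=-144/2665, mR=1026/2665; mL+mR=882/2665 → advance +1; mR−mL=18/41 → turn +1·90°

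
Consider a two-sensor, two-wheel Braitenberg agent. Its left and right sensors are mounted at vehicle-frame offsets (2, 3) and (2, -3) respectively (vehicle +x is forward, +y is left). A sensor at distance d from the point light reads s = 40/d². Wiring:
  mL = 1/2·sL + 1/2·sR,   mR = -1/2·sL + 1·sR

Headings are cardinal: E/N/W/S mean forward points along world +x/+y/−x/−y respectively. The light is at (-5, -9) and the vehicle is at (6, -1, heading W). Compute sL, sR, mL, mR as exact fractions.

20/53 20/101 1540/5353 50/5353

left sensor world pos  = (4, -4); dL² = 106
right sensor world pos = (4, 2); dR² = 202
sL = 40/106 = 20/53
sR = 40/202 = 20/101
mL = 1/2·sL + 1/2·sR = 1540/5353
mR = -1/2·sL + 1·sR = 50/5353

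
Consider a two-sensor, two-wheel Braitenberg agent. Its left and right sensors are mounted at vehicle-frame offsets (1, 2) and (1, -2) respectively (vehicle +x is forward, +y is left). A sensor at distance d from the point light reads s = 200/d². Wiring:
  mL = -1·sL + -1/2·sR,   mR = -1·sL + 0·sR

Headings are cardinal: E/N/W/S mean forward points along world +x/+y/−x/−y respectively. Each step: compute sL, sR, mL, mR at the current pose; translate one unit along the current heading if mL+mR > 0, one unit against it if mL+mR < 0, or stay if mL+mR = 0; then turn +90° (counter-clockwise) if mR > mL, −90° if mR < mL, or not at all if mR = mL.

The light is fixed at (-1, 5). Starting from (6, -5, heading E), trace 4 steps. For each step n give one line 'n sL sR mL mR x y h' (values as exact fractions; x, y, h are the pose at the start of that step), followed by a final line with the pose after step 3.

n=0: pose=(6,-5,E); sL=25/16, sR=25/26; mL=-425/208, mR=-25/16; mL+mR=-375/104 → advance -1; mR−mL=25/52 → turn +1·90°
n=1: pose=(5,-5,N); sL=200/97, sR=40/29; mL=-7740/2813, mR=-200/97; mL+mR=-13540/2813 → advance -1; mR−mL=20/29 → turn +1·90°
n=2: pose=(5,-6,W); sL=100/97, sR=100/53; mL=-10150/5141, mR=-100/97; mL+mR=-15450/5141 → advance -1; mR−mL=50/53 → turn +1·90°
n=3: pose=(6,-6,S); sL=8/9, sR=200/169; mL=-2252/1521, mR=-8/9; mL+mR=-3604/1521 → advance -1; mR−mL=100/169 → turn +1·90°

0 25/16 25/26 -425/208 -25/16 6 -5 E
1 200/97 40/29 -7740/2813 -200/97 5 -5 N
2 100/97 100/53 -10150/5141 -100/97 5 -6 W
3 8/9 200/169 -2252/1521 -8/9 6 -6 S
final 6 -5 E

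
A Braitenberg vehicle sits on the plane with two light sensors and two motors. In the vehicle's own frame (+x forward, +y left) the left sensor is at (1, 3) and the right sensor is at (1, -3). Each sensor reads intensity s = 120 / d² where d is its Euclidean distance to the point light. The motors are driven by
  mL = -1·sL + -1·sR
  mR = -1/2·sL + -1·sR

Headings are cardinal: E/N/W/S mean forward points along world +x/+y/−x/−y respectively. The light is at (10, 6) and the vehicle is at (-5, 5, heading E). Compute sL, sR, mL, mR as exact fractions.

3/5 30/53 -309/265 -459/530

left sensor world pos  = (-4, 8); dL² = 200
right sensor world pos = (-4, 2); dR² = 212
sL = 120/200 = 3/5
sR = 120/212 = 30/53
mL = -1·sL + -1·sR = -309/265
mR = -1/2·sL + -1·sR = -459/530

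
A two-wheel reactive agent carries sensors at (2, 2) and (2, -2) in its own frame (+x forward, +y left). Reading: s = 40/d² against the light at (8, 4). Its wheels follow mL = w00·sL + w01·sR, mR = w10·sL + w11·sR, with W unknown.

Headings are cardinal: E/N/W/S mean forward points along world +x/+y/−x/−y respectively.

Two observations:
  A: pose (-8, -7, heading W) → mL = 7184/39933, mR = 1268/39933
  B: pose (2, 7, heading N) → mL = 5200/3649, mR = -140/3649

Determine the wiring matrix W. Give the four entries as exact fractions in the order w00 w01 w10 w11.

obs A: pose=(-8,-7,W) → sL=40/493, sR=8/81, mL=7184/39933, mR=1268/39933
obs B: pose=(2,7,N) → sL=40/89, sR=40/41, mL=5200/3649, mR=-140/3649
sensor matrix S = [[40/493, 8/81], [40/89, 40/41]]; det S = 5066240/145715517
solve [mL_A; mL_B] = S·[w00; w01] and [mR_A; mR_B] = S·[w10; w11]:
  w00 = 1, w01 = 1, w10 = 1, w11 = -1/2

1 1 1 -1/2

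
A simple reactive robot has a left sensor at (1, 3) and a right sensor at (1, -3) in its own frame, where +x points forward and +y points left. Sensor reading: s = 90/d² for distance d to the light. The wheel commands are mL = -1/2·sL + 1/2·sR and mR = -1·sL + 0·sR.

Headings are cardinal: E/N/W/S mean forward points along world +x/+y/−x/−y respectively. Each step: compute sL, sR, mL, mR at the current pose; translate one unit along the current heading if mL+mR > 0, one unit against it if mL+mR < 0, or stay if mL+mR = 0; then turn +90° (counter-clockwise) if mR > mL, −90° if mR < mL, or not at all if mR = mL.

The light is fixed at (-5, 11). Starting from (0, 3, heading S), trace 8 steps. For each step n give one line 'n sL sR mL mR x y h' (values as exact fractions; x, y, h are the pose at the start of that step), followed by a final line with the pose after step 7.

n=0: pose=(0,3,S); sL=18/29, sR=18/17; mL=108/493, mR=-18/29; mL+mR=-198/493 → advance -1; mR−mL=-414/493 → turn -1·90°
n=1: pose=(0,4,W); sL=45/58, sR=45/16; mL=945/928, mR=-45/58; mL+mR=225/928 → advance +1; mR−mL=-1665/928 → turn -1·90°
n=2: pose=(-1,4,N); sL=90/37, sR=18/17; mL=-432/629, mR=-90/37; mL+mR=-1962/629 → advance -1; mR−mL=-1098/629 → turn -1·90°
n=3: pose=(-1,3,E); sL=9/5, sR=45/73; mL=-216/365, mR=-9/5; mL+mR=-873/365 → advance -1; mR−mL=-441/365 → turn -1·90°
n=4: pose=(-2,3,S); sL=10/13, sR=10/9; mL=20/117, mR=-10/13; mL+mR=-70/117 → advance -1; mR−mL=-110/117 → turn -1·90°
n=5: pose=(-2,4,W); sL=45/52, sR=9/2; mL=189/104, mR=-45/52; mL+mR=99/104 → advance +1; mR−mL=-279/104 → turn -1·90°
n=6: pose=(-3,4,N); sL=90/37, sR=90/61; mL=-1080/2257, mR=-90/37; mL+mR=-6570/2257 → advance -1; mR−mL=-4410/2257 → turn -1·90°
n=7: pose=(-3,3,E); sL=45/17, sR=9/13; mL=-216/221, mR=-45/17; mL+mR=-801/221 → advance -1; mR−mL=-369/221 → turn -1·90°

0 18/29 18/17 108/493 -18/29 0 3 S
1 45/58 45/16 945/928 -45/58 0 4 W
2 90/37 18/17 -432/629 -90/37 -1 4 N
3 9/5 45/73 -216/365 -9/5 -1 3 E
4 10/13 10/9 20/117 -10/13 -2 3 S
5 45/52 9/2 189/104 -45/52 -2 4 W
6 90/37 90/61 -1080/2257 -90/37 -3 4 N
7 45/17 9/13 -216/221 -45/17 -3 3 E
final -4 3 S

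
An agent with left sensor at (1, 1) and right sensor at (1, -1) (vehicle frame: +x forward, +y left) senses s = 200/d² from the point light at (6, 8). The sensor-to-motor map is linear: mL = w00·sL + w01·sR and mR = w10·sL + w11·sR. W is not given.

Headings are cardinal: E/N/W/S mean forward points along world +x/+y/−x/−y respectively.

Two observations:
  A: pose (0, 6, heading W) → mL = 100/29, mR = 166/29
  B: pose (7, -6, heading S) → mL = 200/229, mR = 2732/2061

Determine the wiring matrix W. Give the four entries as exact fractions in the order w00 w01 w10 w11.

obs A: pose=(0,6,W) → sL=100/29, sR=4, mL=100/29, mR=166/29
obs B: pose=(7,-6,S) → sL=200/229, sR=8/9, mL=200/229, mR=2732/2061
sensor matrix S = [[100/29, 4], [200/229, 8/9]]; det S = -25600/59769
solve [mL_A; mL_B] = S·[w00; w01] and [mR_A; mR_B] = S·[w10; w11]:
  w00 = 1, w01 = 0, w10 = 1/2, w11 = 1

1 0 1/2 1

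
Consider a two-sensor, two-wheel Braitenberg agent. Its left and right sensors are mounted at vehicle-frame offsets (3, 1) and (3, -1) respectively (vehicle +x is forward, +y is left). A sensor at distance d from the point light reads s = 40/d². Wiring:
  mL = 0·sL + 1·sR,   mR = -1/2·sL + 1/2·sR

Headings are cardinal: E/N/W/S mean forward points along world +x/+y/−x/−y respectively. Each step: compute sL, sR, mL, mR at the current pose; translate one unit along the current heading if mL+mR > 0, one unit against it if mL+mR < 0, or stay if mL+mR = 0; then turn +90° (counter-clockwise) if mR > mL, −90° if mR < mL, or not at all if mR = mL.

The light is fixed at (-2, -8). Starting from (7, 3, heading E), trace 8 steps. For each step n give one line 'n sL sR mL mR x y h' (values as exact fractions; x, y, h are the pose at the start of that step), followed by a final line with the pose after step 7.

n=0: pose=(7,3,E); sL=5/36, sR=10/61; mL=10/61, mR=55/4392; mL+mR=775/4392 → advance +1; mR−mL=-665/4392 → turn -1·90°
n=1: pose=(8,3,S); sL=8/37, sR=8/29; mL=8/29, mR=32/1073; mL+mR=328/1073 → advance +1; mR−mL=-264/1073 → turn -1·90°
n=2: pose=(8,2,W); sL=4/13, sR=4/17; mL=4/17, mR=-8/221; mL+mR=44/221 → advance +1; mR−mL=-60/221 → turn -1·90°
n=3: pose=(7,2,N); sL=40/233, sR=40/269; mL=40/269, mR=-720/62677; mL+mR=8600/62677 → advance +1; mR−mL=-10040/62677 → turn -1·90°
n=4: pose=(7,3,E); sL=5/36, sR=10/61; mL=10/61, mR=55/4392; mL+mR=775/4392 → advance +1; mR−mL=-665/4392 → turn -1·90°
n=5: pose=(8,3,S); sL=8/37, sR=8/29; mL=8/29, mR=32/1073; mL+mR=328/1073 → advance +1; mR−mL=-264/1073 → turn -1·90°
n=6: pose=(8,2,W); sL=4/13, sR=4/17; mL=4/17, mR=-8/221; mL+mR=44/221 → advance +1; mR−mL=-60/221 → turn -1·90°
n=7: pose=(7,2,N); sL=40/233, sR=40/269; mL=40/269, mR=-720/62677; mL+mR=8600/62677 → advance +1; mR−mL=-10040/62677 → turn -1·90°

0 5/36 10/61 10/61 55/4392 7 3 E
1 8/37 8/29 8/29 32/1073 8 3 S
2 4/13 4/17 4/17 -8/221 8 2 W
3 40/233 40/269 40/269 -720/62677 7 2 N
4 5/36 10/61 10/61 55/4392 7 3 E
5 8/37 8/29 8/29 32/1073 8 3 S
6 4/13 4/17 4/17 -8/221 8 2 W
7 40/233 40/269 40/269 -720/62677 7 2 N
final 7 3 E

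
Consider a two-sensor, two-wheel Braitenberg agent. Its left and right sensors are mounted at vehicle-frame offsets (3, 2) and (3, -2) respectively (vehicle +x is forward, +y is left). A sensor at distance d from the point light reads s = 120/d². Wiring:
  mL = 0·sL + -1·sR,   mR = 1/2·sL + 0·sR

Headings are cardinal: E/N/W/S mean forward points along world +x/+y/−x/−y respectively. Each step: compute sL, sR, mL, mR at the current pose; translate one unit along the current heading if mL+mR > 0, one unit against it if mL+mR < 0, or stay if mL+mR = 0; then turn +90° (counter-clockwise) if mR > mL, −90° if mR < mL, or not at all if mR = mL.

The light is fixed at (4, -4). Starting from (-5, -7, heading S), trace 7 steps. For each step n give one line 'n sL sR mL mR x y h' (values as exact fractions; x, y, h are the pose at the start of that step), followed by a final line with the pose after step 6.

0 24/17 120/157 -120/157 12/17 -5 -7 S
1 10/3 30/13 -30/13 5/3 -5 -6 E
2 24/29 24/13 -24/13 12/29 -6 -6 N
3 60/97 12/17 -12/17 30/97 -6 -7 W
4 24/17 120/157 -120/157 12/17 -5 -7 S
5 10/3 30/13 -30/13 5/3 -5 -6 E
6 24/29 24/13 -24/13 12/29 -6 -6 N
final -6 -7 W

n=0: pose=(-5,-7,S); sL=24/17, sR=120/157; mL=-120/157, mR=12/17; mL+mR=-156/2669 → advance -1; mR−mL=3924/2669 → turn +1·90°
n=1: pose=(-5,-6,E); sL=10/3, sR=30/13; mL=-30/13, mR=5/3; mL+mR=-25/39 → advance -1; mR−mL=155/39 → turn +1·90°
n=2: pose=(-6,-6,N); sL=24/29, sR=24/13; mL=-24/13, mR=12/29; mL+mR=-540/377 → advance -1; mR−mL=852/377 → turn +1·90°
n=3: pose=(-6,-7,W); sL=60/97, sR=12/17; mL=-12/17, mR=30/97; mL+mR=-654/1649 → advance -1; mR−mL=1674/1649 → turn +1·90°
n=4: pose=(-5,-7,S); sL=24/17, sR=120/157; mL=-120/157, mR=12/17; mL+mR=-156/2669 → advance -1; mR−mL=3924/2669 → turn +1·90°
n=5: pose=(-5,-6,E); sL=10/3, sR=30/13; mL=-30/13, mR=5/3; mL+mR=-25/39 → advance -1; mR−mL=155/39 → turn +1·90°
n=6: pose=(-6,-6,N); sL=24/29, sR=24/13; mL=-24/13, mR=12/29; mL+mR=-540/377 → advance -1; mR−mL=852/377 → turn +1·90°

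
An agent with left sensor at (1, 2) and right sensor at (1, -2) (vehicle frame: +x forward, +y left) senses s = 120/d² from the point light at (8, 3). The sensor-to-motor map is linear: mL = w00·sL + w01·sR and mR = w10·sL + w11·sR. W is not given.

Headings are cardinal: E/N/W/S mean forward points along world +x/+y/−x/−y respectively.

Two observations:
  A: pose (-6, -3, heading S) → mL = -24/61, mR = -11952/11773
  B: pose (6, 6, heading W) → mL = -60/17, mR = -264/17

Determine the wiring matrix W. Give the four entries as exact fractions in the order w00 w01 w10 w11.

obs A: pose=(-6,-3,S) → sL=120/193, sR=24/61, mL=-24/61, mR=-11952/11773
obs B: pose=(6,6,W) → sL=12, sR=60/17, mL=-60/17, mR=-264/17
sensor matrix S = [[120/193, 24/61], [12, 60/17]]; det S = -505728/200141
solve [mL_A; mL_B] = S·[w00; w01] and [mR_A; mR_B] = S·[w10; w11]:
  w00 = 0, w01 = -1, w10 = -1, w11 = -1

0 -1 -1 -1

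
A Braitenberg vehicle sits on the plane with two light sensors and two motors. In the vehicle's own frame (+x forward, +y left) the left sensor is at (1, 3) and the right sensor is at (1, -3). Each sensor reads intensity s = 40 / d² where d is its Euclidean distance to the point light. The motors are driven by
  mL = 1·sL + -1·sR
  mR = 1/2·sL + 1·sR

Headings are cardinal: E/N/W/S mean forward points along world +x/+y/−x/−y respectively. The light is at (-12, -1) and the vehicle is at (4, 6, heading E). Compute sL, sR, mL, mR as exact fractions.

left sensor world pos  = (5, 9); dL² = 389
right sensor world pos = (5, 3); dR² = 305
sL = 40/389 = 40/389
sR = 40/305 = 8/61
mL = 1·sL + -1·sR = -672/23729
mR = 1/2·sL + 1·sR = 4332/23729

40/389 8/61 -672/23729 4332/23729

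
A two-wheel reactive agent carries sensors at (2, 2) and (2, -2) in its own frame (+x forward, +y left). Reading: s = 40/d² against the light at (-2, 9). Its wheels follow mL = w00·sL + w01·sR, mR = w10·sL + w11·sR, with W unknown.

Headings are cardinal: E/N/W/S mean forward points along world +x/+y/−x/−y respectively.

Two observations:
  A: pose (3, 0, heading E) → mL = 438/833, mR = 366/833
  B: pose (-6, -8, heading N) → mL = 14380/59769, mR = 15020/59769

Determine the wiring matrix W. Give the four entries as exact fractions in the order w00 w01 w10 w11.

obs A: pose=(3,0,E) → sL=20/49, sR=4/17, mL=438/833, mR=366/833
obs B: pose=(-6,-8,N) → sL=40/261, sR=40/229, mL=14380/59769, mR=15020/59769
sensor matrix S = [[20/49, 4/17], [40/261, 40/229]]; det S = 1754240/49787577
solve [mL_A; mL_B] = S·[w00; w01] and [mR_A; mR_B] = S·[w10; w11]:
  w00 = 1, w01 = 1/2, w10 = 1/2, w11 = 1

1 1/2 1/2 1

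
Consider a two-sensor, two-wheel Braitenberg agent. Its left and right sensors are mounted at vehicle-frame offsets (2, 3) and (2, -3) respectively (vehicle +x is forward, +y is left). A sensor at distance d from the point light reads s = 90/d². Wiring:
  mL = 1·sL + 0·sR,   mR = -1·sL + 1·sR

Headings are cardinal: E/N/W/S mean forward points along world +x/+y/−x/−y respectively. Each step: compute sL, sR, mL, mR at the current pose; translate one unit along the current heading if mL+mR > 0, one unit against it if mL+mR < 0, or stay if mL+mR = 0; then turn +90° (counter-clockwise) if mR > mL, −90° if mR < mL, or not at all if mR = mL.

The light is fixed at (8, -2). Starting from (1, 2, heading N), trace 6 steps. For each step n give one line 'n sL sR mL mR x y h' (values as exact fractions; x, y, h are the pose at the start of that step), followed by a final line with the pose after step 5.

n=0: pose=(1,2,N); sL=45/68, sR=45/26; mL=45/68, mR=945/884; mL+mR=45/26 → advance +1; mR−mL=90/221 → turn +1·90°
n=1: pose=(1,3,W); sL=18/17, sR=18/29; mL=18/17, mR=-216/493; mL+mR=18/29 → advance +1; mR−mL=-738/493 → turn -1·90°
n=2: pose=(0,3,N); sL=9/17, sR=45/37; mL=9/17, mR=432/629; mL+mR=45/37 → advance +1; mR−mL=99/629 → turn +1·90°
n=3: pose=(0,4,W); sL=90/109, sR=90/181; mL=90/109, mR=-6480/19729; mL+mR=90/181 → advance +1; mR−mL=-22770/19729 → turn -1·90°
n=4: pose=(-1,4,N); sL=45/104, sR=9/10; mL=45/104, mR=243/520; mL+mR=9/10 → advance +1; mR−mL=9/260 → turn +1·90°
n=5: pose=(-1,5,W); sL=90/137, sR=90/221; mL=90/137, mR=-7560/30277; mL+mR=90/221 → advance +1; mR−mL=-27450/30277 → turn -1·90°

0 45/68 45/26 45/68 945/884 1 2 N
1 18/17 18/29 18/17 -216/493 1 3 W
2 9/17 45/37 9/17 432/629 0 3 N
3 90/109 90/181 90/109 -6480/19729 0 4 W
4 45/104 9/10 45/104 243/520 -1 4 N
5 90/137 90/221 90/137 -7560/30277 -1 5 W
final -2 5 N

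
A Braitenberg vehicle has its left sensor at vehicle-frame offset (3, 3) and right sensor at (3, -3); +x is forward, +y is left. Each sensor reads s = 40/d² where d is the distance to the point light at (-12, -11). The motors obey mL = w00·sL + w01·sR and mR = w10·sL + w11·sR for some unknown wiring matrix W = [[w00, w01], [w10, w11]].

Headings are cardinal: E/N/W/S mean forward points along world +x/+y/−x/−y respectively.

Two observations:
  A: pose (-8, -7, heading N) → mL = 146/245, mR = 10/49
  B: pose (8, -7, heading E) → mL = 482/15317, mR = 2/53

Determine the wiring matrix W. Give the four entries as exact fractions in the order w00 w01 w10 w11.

obs A: pose=(-8,-7,N) → sL=4/5, sR=20/49, mL=146/245, mR=10/49
obs B: pose=(8,-7,E) → sL=20/289, sR=4/53, mL=482/15317, mR=2/53
sensor matrix S = [[4/5, 20/49], [20/289, 4/53]]; det S = 120576/3752665
solve [mL_A; mL_B] = S·[w00; w01] and [mR_A; mR_B] = S·[w10; w11]:
  w00 = 1, w01 = -1/2, w10 = 0, w11 = 1/2

1 -1/2 0 1/2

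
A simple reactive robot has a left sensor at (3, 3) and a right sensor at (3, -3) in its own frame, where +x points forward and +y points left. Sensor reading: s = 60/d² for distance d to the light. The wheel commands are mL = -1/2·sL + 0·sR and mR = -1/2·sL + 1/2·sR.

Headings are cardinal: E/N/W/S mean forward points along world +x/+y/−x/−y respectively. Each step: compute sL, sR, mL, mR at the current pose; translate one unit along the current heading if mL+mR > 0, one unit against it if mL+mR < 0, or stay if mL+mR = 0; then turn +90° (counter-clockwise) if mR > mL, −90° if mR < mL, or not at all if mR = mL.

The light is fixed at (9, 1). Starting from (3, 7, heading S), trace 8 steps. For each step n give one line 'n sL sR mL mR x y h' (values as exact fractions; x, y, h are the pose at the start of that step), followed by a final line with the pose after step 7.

n=0: pose=(3,7,S); sL=10/3, sR=2/3; mL=-5/3, mR=-4/3; mL+mR=-3 → advance -1; mR−mL=1/3 → turn +1·90°
n=1: pose=(3,8,E); sL=60/109, sR=12/5; mL=-30/109, mR=504/545; mL+mR=354/545 → advance +1; mR−mL=6/5 → turn +1·90°
n=2: pose=(4,8,N); sL=15/41, sR=15/26; mL=-15/82, mR=225/2132; mL+mR=-165/2132 → advance -1; mR−mL=15/52 → turn +1·90°
n=3: pose=(4,7,W); sL=60/73, sR=12/29; mL=-30/73, mR=-432/2117; mL+mR=-1302/2117 → advance -1; mR−mL=6/29 → turn +1·90°
n=4: pose=(5,7,S); sL=6, sR=30/29; mL=-3, mR=-72/29; mL+mR=-159/29 → advance -1; mR−mL=15/29 → turn +1·90°
n=5: pose=(5,8,E); sL=60/101, sR=60/17; mL=-30/101, mR=2520/1717; mL+mR=2010/1717 → advance +1; mR−mL=30/17 → turn +1·90°
n=6: pose=(6,8,N); sL=15/34, sR=3/5; mL=-15/68, mR=27/340; mL+mR=-12/85 → advance -1; mR−mL=3/10 → turn +1·90°
n=7: pose=(6,7,W); sL=4/3, sR=20/39; mL=-2/3, mR=-16/39; mL+mR=-14/13 → advance -1; mR−mL=10/39 → turn +1·90°

0 10/3 2/3 -5/3 -4/3 3 7 S
1 60/109 12/5 -30/109 504/545 3 8 E
2 15/41 15/26 -15/82 225/2132 4 8 N
3 60/73 12/29 -30/73 -432/2117 4 7 W
4 6 30/29 -3 -72/29 5 7 S
5 60/101 60/17 -30/101 2520/1717 5 8 E
6 15/34 3/5 -15/68 27/340 6 8 N
7 4/3 20/39 -2/3 -16/39 6 7 W
final 7 7 S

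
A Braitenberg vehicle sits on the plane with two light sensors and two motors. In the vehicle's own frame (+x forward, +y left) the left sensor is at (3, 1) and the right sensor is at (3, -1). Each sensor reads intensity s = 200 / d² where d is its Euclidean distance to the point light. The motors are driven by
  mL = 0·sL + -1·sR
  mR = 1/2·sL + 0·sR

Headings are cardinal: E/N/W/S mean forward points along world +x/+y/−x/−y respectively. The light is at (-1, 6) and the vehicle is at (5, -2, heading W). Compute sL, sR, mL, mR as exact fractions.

left sensor world pos  = (2, -3); dL² = 90
right sensor world pos = (2, -1); dR² = 58
sL = 200/90 = 20/9
sR = 200/58 = 100/29
mL = 0·sL + -1·sR = -100/29
mR = 1/2·sL + 0·sR = 10/9

20/9 100/29 -100/29 10/9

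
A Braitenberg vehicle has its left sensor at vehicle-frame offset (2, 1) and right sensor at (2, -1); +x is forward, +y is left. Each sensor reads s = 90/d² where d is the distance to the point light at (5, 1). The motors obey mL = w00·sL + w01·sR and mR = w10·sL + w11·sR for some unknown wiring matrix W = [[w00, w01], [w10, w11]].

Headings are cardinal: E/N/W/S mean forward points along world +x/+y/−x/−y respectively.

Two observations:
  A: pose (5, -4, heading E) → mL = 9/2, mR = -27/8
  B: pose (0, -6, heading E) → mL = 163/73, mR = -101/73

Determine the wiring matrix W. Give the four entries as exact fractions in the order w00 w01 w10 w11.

1/2 1 -1 1/2

obs A: pose=(5,-4,E) → sL=9/2, sR=9/4, mL=9/2, mR=-27/8
obs B: pose=(0,-6,E) → sL=2, sR=90/73, mL=163/73, mR=-101/73
sensor matrix S = [[9/2, 9/4], [2, 90/73]]; det S = 153/146
solve [mL_A; mL_B] = S·[w00; w01] and [mR_A; mR_B] = S·[w10; w11]:
  w00 = 1/2, w01 = 1, w10 = -1, w11 = 1/2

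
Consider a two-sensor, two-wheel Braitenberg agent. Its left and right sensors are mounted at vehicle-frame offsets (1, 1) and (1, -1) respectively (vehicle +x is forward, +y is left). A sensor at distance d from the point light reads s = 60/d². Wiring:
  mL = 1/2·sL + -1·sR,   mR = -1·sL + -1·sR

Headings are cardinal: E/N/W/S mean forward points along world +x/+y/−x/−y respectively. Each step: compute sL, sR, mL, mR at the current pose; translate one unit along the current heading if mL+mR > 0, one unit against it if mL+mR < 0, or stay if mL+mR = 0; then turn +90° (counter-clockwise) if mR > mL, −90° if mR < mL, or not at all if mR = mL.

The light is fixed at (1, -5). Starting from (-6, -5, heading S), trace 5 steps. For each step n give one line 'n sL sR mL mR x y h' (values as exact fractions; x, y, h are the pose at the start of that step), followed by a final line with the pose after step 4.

n=0: pose=(-6,-5,S); sL=60/37, sR=12/13; mL=-54/481, mR=-1224/481; mL+mR=-1278/481 → advance -1; mR−mL=-90/37 → turn -1·90°
n=1: pose=(-6,-4,W); sL=15/16, sR=15/17; mL=-225/544, mR=-495/272; mL+mR=-1215/544 → advance -1; mR−mL=-45/32 → turn -1·90°
n=2: pose=(-5,-4,N); sL=60/53, sR=60/29; mL=-2310/1537, mR=-4920/1537; mL+mR=-7230/1537 → advance -1; mR−mL=-90/53 → turn -1·90°
n=3: pose=(-5,-5,E); sL=30/13, sR=30/13; mL=-15/13, mR=-60/13; mL+mR=-75/13 → advance -1; mR−mL=-45/13 → turn -1·90°
n=4: pose=(-6,-5,S); sL=60/37, sR=12/13; mL=-54/481, mR=-1224/481; mL+mR=-1278/481 → advance -1; mR−mL=-90/37 → turn -1·90°

0 60/37 12/13 -54/481 -1224/481 -6 -5 S
1 15/16 15/17 -225/544 -495/272 -6 -4 W
2 60/53 60/29 -2310/1537 -4920/1537 -5 -4 N
3 30/13 30/13 -15/13 -60/13 -5 -5 E
4 60/37 12/13 -54/481 -1224/481 -6 -5 S
final -6 -4 W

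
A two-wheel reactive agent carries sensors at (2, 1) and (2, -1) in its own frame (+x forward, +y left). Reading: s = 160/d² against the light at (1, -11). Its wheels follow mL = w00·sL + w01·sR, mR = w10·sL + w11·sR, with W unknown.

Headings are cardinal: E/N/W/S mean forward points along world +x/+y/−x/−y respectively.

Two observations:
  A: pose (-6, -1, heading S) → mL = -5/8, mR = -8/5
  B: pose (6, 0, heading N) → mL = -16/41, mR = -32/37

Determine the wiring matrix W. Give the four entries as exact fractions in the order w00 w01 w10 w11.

obs A: pose=(-6,-1,S) → sL=8/5, sR=5/4, mL=-5/8, mR=-8/5
obs B: pose=(6,0,N) → sL=32/37, sR=32/41, mL=-16/41, mR=-32/37
sensor matrix S = [[8/5, 5/4], [32/37, 32/41]]; det S = 1272/7585
solve [mL_A; mL_B] = S·[w00; w01] and [mR_A; mR_B] = S·[w10; w11]:
  w00 = 0, w01 = -1/2, w10 = -1, w11 = 0

0 -1/2 -1 0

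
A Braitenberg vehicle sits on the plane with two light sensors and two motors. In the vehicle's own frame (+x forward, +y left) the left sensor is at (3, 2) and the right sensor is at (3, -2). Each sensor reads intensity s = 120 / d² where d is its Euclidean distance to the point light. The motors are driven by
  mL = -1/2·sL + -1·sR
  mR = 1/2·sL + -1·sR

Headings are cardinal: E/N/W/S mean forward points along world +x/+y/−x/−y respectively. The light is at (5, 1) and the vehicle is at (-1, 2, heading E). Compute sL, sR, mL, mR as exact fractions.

20/3 12 -46/3 -26/3

left sensor world pos  = (2, 4); dL² = 18
right sensor world pos = (2, 0); dR² = 10
sL = 120/18 = 20/3
sR = 120/10 = 12
mL = -1/2·sL + -1·sR = -46/3
mR = 1/2·sL + -1·sR = -26/3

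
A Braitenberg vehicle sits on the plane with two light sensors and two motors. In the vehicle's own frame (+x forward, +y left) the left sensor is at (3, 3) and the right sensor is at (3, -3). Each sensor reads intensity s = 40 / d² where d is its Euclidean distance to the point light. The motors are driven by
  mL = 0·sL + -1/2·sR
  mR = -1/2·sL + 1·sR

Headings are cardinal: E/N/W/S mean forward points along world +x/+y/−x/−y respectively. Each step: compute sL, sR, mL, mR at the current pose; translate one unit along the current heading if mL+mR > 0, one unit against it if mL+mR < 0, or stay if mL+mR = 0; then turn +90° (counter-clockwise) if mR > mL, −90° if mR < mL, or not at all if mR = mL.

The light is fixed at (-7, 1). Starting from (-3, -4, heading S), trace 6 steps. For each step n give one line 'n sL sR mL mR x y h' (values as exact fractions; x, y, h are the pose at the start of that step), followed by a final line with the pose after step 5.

0 40/113 8/13 -4/13 644/1469 -3 -4 S
1 20/29 4/13 -2/13 -14/377 -3 -5 E
2 40/9 8/9 -4/9 -4/3 -4 -5 N
3 10/13 5/17 -5/34 -20/221 -4 -6 E
4 40/17 40/41 -20/41 -140/697 -5 -6 N
5 20/61 20/13 -10/13 1090/793 -5 -7 W
final -6 -7 S

n=0: pose=(-3,-4,S); sL=40/113, sR=8/13; mL=-4/13, mR=644/1469; mL+mR=192/1469 → advance +1; mR−mL=1096/1469 → turn +1·90°
n=1: pose=(-3,-5,E); sL=20/29, sR=4/13; mL=-2/13, mR=-14/377; mL+mR=-72/377 → advance -1; mR−mL=44/377 → turn +1·90°
n=2: pose=(-4,-5,N); sL=40/9, sR=8/9; mL=-4/9, mR=-4/3; mL+mR=-16/9 → advance -1; mR−mL=-8/9 → turn -1·90°
n=3: pose=(-4,-6,E); sL=10/13, sR=5/17; mL=-5/34, mR=-20/221; mL+mR=-105/442 → advance -1; mR−mL=25/442 → turn +1·90°
n=4: pose=(-5,-6,N); sL=40/17, sR=40/41; mL=-20/41, mR=-140/697; mL+mR=-480/697 → advance -1; mR−mL=200/697 → turn +1·90°
n=5: pose=(-5,-7,W); sL=20/61, sR=20/13; mL=-10/13, mR=1090/793; mL+mR=480/793 → advance +1; mR−mL=1700/793 → turn +1·90°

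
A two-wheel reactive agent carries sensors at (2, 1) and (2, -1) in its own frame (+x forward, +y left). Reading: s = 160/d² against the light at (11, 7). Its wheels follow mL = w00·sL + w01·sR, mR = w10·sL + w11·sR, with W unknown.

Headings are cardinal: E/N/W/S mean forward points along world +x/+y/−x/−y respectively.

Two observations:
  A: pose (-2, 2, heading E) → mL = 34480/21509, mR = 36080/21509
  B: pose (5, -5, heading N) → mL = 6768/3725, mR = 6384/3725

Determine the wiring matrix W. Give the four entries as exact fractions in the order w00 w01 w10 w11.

1/2 1 1 1/2

obs A: pose=(-2,2,E) → sL=160/137, sR=160/157, mL=34480/21509, mR=36080/21509
obs B: pose=(5,-5,N) → sL=160/149, sR=32/25, mL=6768/3725, mR=6384/3725
sensor matrix S = [[160/137, 160/157], [160/149, 32/25]]; det S = 6418432/16024205
solve [mL_A; mL_B] = S·[w00; w01] and [mR_A; mR_B] = S·[w10; w11]:
  w00 = 1/2, w01 = 1, w10 = 1, w11 = 1/2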